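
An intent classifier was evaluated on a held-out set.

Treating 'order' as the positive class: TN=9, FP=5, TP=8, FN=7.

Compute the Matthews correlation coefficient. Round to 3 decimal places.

MCC = (TP·TN − FP·FN) / √((TP+FP)(TP+FN)(TN+FP)(TN+FN))
Numerator = 8·9 − 5·7 = 37
Denominator = √(13·15·14·16) = √43680 = 208.9976
MCC = 37 / 208.9976 = 0.177

0.177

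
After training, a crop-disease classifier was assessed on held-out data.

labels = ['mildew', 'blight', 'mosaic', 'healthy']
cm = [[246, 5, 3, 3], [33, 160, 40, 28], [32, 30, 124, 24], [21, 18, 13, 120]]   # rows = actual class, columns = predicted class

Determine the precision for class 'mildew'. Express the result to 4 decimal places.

precision = TP/(TP+FP).
mildew: TP=246, FP=33+32+21=86 → 246/332 = 0.74096

0.7410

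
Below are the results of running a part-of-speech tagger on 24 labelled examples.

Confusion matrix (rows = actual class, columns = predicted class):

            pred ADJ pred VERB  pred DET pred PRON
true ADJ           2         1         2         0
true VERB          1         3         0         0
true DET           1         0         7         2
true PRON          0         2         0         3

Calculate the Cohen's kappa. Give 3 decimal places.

0.482

Observed agreement pₒ = trace/N = 15/24 = 0.6250
Expected agreement pₑ = Σ (rowᵢ·colᵢ)/N² = (5·4 + 4·6 + 10·9 + 5·5)/24² = 0.2760
κ = (pₒ − pₑ)/(1 − pₑ) = (0.6250 − 0.2760)/(1 − 0.2760) = 0.482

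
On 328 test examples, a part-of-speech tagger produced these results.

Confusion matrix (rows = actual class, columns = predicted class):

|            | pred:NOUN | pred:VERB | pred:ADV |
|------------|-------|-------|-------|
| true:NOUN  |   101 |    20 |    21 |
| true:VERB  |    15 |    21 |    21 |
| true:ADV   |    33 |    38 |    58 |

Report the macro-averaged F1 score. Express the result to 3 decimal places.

0.503

Per-class F1 score (2·TP/(2·TP+FP+FN)):
  NOUN: TP=101, FP=15+33=48, FN=20+21=41 → 202/291 = 0.6942
  VERB: TP=21, FP=20+38=58, FN=15+21=36 → 42/136 = 0.3088
  ADV: TP=58, FP=21+21=42, FN=33+38=71 → 116/229 = 0.5066
Macro-F1 score = mean = (0.6942 + 0.3088 + 0.5066) / 3 = 0.503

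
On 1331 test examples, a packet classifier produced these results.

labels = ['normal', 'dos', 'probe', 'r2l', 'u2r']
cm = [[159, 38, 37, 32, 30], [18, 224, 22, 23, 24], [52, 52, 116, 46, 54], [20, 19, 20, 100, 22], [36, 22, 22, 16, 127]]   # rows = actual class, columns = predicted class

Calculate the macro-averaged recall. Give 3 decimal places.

Per-class recall (TP/(TP+FN)):
  normal: TP=159, FN=38+37+32+30=137 → 159/296 = 0.5372
  dos: TP=224, FN=18+22+23+24=87 → 224/311 = 0.7203
  probe: TP=116, FN=52+52+46+54=204 → 116/320 = 0.3625
  r2l: TP=100, FN=20+19+20+22=81 → 100/181 = 0.5525
  u2r: TP=127, FN=36+22+22+16=96 → 127/223 = 0.5695
Macro-recall = mean = (0.5372 + 0.7203 + 0.3625 + 0.5525 + 0.5695) / 5 = 0.548

0.548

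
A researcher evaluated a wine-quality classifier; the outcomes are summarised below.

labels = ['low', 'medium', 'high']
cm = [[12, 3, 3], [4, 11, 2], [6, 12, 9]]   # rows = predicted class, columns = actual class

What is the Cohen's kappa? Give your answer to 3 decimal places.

Observed agreement pₒ = trace/N = 32/62 = 0.5161
Expected agreement pₑ = Σ (rowᵢ·colᵢ)/N² = (22·18 + 26·17 + 14·27)/62² = 0.3163
κ = (pₒ − pₑ)/(1 − pₑ) = (0.5161 − 0.3163)/(1 − 0.3163) = 0.292

0.292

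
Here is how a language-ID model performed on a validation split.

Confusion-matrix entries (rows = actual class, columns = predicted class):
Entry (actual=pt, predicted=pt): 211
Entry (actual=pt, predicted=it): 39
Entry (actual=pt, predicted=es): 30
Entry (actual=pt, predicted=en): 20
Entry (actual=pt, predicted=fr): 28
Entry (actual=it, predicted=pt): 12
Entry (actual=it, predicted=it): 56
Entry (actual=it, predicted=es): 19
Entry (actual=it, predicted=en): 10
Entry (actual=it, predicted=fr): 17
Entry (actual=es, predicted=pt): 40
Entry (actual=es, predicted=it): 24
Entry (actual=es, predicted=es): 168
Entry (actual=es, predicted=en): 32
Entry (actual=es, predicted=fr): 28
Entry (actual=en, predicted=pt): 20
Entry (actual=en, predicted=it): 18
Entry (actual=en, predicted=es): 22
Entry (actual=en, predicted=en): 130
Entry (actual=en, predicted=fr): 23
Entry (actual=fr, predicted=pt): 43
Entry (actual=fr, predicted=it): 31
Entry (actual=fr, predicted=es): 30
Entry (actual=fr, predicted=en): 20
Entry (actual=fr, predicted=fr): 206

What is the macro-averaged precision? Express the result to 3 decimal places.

0.580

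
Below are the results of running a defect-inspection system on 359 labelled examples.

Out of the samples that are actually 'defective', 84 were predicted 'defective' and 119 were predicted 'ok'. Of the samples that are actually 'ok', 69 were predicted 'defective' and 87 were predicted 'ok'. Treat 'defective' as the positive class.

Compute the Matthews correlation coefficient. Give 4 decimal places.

MCC = (TP·TN − FP·FN) / √((TP+FP)(TP+FN)(TN+FP)(TN+FN))
Numerator = 84·87 − 69·119 = -903
Denominator = √(153·203·156·206) = √998112024 = 31592.9110
MCC = -903 / 31592.9110 = -0.0286

-0.0286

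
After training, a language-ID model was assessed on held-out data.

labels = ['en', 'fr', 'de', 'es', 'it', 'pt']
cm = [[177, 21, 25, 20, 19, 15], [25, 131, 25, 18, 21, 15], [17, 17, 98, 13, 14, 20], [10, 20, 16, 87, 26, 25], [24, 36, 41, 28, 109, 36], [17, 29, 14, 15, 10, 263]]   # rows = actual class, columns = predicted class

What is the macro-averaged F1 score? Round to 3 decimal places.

Per-class F1 score (2·TP/(2·TP+FP+FN)):
  en: TP=177, FP=25+17+10+24+17=93, FN=21+25+20+19+15=100 → 354/547 = 0.6472
  fr: TP=131, FP=21+17+20+36+29=123, FN=25+25+18+21+15=104 → 262/489 = 0.5358
  de: TP=98, FP=25+25+16+41+14=121, FN=17+17+13+14+20=81 → 196/398 = 0.4925
  es: TP=87, FP=20+18+13+28+15=94, FN=10+20+16+26+25=97 → 174/365 = 0.4767
  it: TP=109, FP=19+21+14+26+10=90, FN=24+36+41+28+36=165 → 218/473 = 0.4609
  pt: TP=263, FP=15+15+20+25+36=111, FN=17+29+14+15+10=85 → 526/722 = 0.7285
Macro-F1 score = mean = (0.6472 + 0.5358 + 0.4925 + 0.4767 + 0.4609 + 0.7285) / 6 = 0.557

0.557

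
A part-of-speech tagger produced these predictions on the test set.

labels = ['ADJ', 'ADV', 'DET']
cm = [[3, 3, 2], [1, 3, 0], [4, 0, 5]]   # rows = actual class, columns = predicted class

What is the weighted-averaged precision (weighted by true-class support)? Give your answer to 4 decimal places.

0.5442

Per-class precision (TP/(TP+FP)):
  ADJ: TP=3, FP=1+4=5 → 3/8 = 0.37500
  ADV: TP=3, FP=3+0=3 → 3/6 = 0.50000
  DET: TP=5, FP=2+0=2 → 5/7 = 0.71429
Weighted-precision = Σ (supportᵢ/N)·precisionᵢ with N=21: (8/21)·0.37500 + (4/21)·0.50000 + (9/21)·0.71429 = 0.5442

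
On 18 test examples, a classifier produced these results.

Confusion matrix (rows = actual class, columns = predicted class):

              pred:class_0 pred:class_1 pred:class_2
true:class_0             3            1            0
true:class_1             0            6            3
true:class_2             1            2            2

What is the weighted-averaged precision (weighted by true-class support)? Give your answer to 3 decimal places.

0.611

Per-class precision (TP/(TP+FP)):
  class_0: TP=3, FP=0+1=1 → 3/4 = 0.7500
  class_1: TP=6, FP=1+2=3 → 6/9 = 0.6667
  class_2: TP=2, FP=0+3=3 → 2/5 = 0.4000
Weighted-precision = Σ (supportᵢ/N)·precisionᵢ with N=18: (4/18)·0.7500 + (9/18)·0.6667 + (5/18)·0.4000 = 0.611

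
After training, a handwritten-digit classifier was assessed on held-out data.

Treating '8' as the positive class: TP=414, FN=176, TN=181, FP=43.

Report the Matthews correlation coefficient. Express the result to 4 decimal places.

0.4588

MCC = (TP·TN − FP·FN) / √((TP+FP)(TP+FN)(TN+FP)(TN+FN))
Numerator = 414·181 − 43·176 = 67366
Denominator = √(457·590·224·357) = √21561771840 = 146839.2721
MCC = 67366 / 146839.2721 = 0.4588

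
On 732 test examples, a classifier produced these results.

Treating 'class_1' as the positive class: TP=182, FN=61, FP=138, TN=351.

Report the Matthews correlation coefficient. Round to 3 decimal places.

0.443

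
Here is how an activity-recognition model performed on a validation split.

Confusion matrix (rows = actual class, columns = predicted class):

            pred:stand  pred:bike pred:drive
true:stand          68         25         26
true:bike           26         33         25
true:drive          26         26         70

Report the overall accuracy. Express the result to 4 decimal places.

Accuracy = trace / total = (68+33+70=171) / 325 = 171/325 = 0.5262

0.5262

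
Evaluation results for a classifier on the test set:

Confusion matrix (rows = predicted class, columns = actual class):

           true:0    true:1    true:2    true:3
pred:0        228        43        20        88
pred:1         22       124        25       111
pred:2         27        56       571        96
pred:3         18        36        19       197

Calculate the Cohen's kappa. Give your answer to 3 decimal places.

0.536

Observed agreement pₒ = trace/N = 1120/1681 = 0.6663
Expected agreement pₑ = Σ (rowᵢ·colᵢ)/N² = (295·379 + 259·282 + 635·750 + 492·270)/1681² = 0.2810
κ = (pₒ − pₑ)/(1 − pₑ) = (0.6663 − 0.2810)/(1 − 0.2810) = 0.536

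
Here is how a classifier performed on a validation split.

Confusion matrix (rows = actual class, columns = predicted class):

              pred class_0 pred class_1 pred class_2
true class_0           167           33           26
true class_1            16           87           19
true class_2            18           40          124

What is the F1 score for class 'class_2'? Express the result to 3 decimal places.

0.707

Treat 'class_2' as positive and all other classes as negative.
F1 score = 2·TP/(2·TP+FP+FN).
class_2: TP=124, FP=26+19=45, FN=18+40=58 → 248/351 = 0.7066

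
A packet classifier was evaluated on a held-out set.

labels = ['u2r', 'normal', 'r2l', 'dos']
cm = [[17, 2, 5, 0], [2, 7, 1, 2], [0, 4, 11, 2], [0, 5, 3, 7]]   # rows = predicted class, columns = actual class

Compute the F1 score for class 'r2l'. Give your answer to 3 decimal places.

0.595

F1 score = 2·TP/(2·TP+FP+FN).
r2l: TP=11, FP=0+4+2=6, FN=5+1+3=9 → 22/37 = 0.5946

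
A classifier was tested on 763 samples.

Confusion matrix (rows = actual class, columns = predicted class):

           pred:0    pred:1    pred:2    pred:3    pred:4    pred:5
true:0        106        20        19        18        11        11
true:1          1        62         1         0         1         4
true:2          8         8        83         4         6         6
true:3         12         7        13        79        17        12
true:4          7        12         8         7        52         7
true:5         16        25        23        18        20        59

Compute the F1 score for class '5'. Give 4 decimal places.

One-vs-rest for '5': TP = diagonal; FP = other classes predicted '5'; FN = '5' predicted as other.
F1 score = 2·TP/(2·TP+FP+FN).
5: TP=59, FP=11+4+6+12+7=40, FN=16+25+23+18+20=102 → 118/260 = 0.45385

0.4538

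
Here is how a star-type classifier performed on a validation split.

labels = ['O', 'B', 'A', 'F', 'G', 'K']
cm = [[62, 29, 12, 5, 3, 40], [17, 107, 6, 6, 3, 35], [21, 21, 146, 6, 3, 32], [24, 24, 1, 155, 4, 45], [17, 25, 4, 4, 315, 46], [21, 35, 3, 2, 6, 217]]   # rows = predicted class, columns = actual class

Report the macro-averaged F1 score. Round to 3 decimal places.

0.638

Per-class F1 score (2·TP/(2·TP+FP+FN)):
  O: TP=62, FP=29+12+5+3+40=89, FN=17+21+24+17+21=100 → 124/313 = 0.3962
  B: TP=107, FP=17+6+6+3+35=67, FN=29+21+24+25+35=134 → 214/415 = 0.5157
  A: TP=146, FP=21+21+6+3+32=83, FN=12+6+1+4+3=26 → 292/401 = 0.7282
  F: TP=155, FP=24+24+1+4+45=98, FN=5+6+6+4+2=23 → 310/431 = 0.7193
  G: TP=315, FP=17+25+4+4+46=96, FN=3+3+3+4+6=19 → 630/745 = 0.8456
  K: TP=217, FP=21+35+3+2+6=67, FN=40+35+32+45+46=198 → 434/699 = 0.6209
Macro-F1 score = mean = (0.3962 + 0.5157 + 0.7282 + 0.7193 + 0.8456 + 0.6209) / 6 = 0.638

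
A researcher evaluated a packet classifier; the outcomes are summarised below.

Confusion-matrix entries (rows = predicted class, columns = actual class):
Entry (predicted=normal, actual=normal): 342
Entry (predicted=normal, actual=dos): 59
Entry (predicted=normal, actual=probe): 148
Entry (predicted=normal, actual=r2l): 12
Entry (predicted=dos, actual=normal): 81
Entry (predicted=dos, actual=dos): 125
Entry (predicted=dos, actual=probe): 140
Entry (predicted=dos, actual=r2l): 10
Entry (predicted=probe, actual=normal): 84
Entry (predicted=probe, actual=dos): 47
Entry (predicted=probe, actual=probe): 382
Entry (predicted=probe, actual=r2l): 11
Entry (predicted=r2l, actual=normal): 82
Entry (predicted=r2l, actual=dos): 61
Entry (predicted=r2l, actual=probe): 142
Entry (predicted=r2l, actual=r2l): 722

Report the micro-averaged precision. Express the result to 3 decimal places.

0.642

Micro-averaging pools counts across classes: ΣTP=1571, ΣFP=877, ΣFN=877.
Micro-precision = TP/(TP+FP) on pooled counts = 0.642 (equals overall accuracy in single-label multiclass).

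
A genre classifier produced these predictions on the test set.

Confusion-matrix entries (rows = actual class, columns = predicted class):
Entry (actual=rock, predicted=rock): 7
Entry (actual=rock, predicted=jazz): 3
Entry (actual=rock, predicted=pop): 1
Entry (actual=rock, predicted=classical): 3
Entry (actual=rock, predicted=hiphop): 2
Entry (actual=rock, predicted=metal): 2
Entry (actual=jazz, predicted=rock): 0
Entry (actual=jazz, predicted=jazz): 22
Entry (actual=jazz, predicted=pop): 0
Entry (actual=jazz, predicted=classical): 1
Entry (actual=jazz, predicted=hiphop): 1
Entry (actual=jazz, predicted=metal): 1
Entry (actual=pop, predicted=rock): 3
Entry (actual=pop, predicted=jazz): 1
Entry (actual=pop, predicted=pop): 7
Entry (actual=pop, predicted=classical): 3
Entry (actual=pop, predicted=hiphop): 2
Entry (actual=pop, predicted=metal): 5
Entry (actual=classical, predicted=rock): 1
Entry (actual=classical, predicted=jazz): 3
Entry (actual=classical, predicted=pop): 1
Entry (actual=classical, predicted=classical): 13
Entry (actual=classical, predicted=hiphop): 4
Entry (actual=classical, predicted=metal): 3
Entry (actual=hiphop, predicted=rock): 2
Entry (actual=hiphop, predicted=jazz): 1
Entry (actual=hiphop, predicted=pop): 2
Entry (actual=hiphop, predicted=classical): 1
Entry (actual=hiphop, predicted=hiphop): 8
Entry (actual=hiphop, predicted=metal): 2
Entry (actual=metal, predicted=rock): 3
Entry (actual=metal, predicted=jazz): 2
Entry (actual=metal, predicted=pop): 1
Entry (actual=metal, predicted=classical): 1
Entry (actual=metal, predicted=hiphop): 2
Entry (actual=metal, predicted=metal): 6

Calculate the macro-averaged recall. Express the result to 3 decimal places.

0.504

Per-class recall (TP/(TP+FN)):
  rock: TP=7, FN=3+1+3+2+2=11 → 7/18 = 0.3889
  jazz: TP=22, FN=0+0+1+1+1=3 → 22/25 = 0.8800
  pop: TP=7, FN=3+1+3+2+5=14 → 7/21 = 0.3333
  classical: TP=13, FN=1+3+1+4+3=12 → 13/25 = 0.5200
  hiphop: TP=8, FN=2+1+2+1+2=8 → 8/16 = 0.5000
  metal: TP=6, FN=3+2+1+1+2=9 → 6/15 = 0.4000
Macro-recall = mean = (0.3889 + 0.8800 + 0.3333 + 0.5200 + 0.5000 + 0.4000) / 6 = 0.504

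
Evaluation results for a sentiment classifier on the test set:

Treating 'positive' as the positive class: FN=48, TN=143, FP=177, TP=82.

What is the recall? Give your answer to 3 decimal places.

0.631

Recall = TP/(TP+FN) = 82/(82+48) = 82/130 = 0.631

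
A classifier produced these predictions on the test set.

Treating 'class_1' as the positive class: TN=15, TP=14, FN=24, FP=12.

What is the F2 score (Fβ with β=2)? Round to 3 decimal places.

0.393

Fβ = (1+β²)·TP / ((1+β²)·TP + β²·FN + FP), with β²=4
= 5·14 / (5·14 + 4·24 + 12) = 0.393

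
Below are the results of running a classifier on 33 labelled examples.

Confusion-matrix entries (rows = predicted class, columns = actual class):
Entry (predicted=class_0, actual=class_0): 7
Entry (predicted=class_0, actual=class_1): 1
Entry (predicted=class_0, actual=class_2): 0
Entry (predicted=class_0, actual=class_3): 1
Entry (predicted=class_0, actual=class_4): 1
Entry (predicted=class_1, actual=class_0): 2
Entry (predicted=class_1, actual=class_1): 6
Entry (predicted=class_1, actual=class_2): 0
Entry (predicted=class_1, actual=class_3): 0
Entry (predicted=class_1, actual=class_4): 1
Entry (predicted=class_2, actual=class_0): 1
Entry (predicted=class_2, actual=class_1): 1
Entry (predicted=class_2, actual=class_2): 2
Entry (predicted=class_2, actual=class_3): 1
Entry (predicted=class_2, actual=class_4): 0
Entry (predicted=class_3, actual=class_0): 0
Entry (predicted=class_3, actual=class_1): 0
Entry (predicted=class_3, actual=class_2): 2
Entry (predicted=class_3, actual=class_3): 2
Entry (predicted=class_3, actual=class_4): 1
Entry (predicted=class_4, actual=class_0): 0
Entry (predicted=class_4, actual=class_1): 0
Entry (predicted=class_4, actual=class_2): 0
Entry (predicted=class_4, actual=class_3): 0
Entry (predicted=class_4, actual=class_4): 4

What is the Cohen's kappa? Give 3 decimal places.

Observed agreement pₒ = trace/N = 21/33 = 0.6364
Expected agreement pₑ = Σ (rowᵢ·colᵢ)/N² = (10·10 + 8·9 + 4·5 + 4·5 + 7·4)/33² = 0.2204
κ = (pₒ − pₑ)/(1 − pₑ) = (0.6364 − 0.2204)/(1 − 0.2204) = 0.534

0.534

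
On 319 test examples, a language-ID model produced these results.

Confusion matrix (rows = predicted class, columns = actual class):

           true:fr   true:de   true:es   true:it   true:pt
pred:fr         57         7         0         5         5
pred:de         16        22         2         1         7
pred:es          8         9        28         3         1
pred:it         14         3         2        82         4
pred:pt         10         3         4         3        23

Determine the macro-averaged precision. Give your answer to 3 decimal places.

0.623

Per-class precision (TP/(TP+FP)):
  fr: TP=57, FP=7+0+5+5=17 → 57/74 = 0.7703
  de: TP=22, FP=16+2+1+7=26 → 22/48 = 0.4583
  es: TP=28, FP=8+9+3+1=21 → 28/49 = 0.5714
  it: TP=82, FP=14+3+2+4=23 → 82/105 = 0.7810
  pt: TP=23, FP=10+3+4+3=20 → 23/43 = 0.5349
Macro-precision = mean = (0.7703 + 0.4583 + 0.5714 + 0.7810 + 0.5349) / 5 = 0.623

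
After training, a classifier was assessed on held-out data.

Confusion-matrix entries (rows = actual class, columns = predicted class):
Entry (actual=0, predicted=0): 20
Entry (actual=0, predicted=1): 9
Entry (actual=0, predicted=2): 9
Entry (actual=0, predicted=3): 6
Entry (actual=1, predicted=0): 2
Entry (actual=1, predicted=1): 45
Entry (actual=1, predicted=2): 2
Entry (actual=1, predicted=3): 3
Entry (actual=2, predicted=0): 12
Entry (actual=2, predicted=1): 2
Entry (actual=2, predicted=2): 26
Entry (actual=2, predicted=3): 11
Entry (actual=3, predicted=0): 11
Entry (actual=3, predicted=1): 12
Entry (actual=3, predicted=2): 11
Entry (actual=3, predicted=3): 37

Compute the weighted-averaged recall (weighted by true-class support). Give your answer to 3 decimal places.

Per-class recall (TP/(TP+FN)):
  0: TP=20, FN=9+9+6=24 → 20/44 = 0.4545
  1: TP=45, FN=2+2+3=7 → 45/52 = 0.8654
  2: TP=26, FN=12+2+11=25 → 26/51 = 0.5098
  3: TP=37, FN=11+12+11=34 → 37/71 = 0.5211
Weighted-recall = Σ (supportᵢ/N)·recallᵢ with N=218: (44/218)·0.4545 + (52/218)·0.8654 + (51/218)·0.5098 + (71/218)·0.5211 = 0.587

0.587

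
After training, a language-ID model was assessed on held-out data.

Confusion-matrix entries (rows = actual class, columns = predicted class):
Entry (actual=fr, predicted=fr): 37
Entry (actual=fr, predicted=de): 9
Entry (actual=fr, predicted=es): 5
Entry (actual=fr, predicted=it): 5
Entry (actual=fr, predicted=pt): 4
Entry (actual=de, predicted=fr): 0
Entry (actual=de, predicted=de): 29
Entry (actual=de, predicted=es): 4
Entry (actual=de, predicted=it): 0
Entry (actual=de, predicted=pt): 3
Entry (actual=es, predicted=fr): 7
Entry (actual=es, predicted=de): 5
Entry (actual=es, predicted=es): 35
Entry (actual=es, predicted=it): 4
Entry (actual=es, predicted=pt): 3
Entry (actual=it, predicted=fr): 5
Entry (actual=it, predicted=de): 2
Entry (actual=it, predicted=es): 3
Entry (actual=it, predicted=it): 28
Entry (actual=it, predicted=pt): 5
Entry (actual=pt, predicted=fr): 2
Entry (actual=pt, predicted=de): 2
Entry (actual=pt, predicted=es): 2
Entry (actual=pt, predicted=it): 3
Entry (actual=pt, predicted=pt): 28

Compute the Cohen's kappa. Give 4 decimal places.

0.6020

Observed agreement pₒ = trace/N = 157/230 = 0.68261
Expected agreement pₑ = Σ (rowᵢ·colᵢ)/N² = (60·51 + 36·47 + 54·49 + 43·40 + 37·43)/230² = 0.20244
κ = (pₒ − pₑ)/(1 − pₑ) = (0.68261 − 0.20244)/(1 − 0.20244) = 0.6020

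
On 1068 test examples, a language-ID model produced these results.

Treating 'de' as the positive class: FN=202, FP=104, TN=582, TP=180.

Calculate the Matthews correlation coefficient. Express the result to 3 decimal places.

0.347

MCC = (TP·TN − FP·FN) / √((TP+FP)(TP+FN)(TN+FP)(TN+FN))
Numerator = 180·582 − 104·202 = 83752
Denominator = √(284·382·686·784) = √58347450112 = 241552.1685
MCC = 83752 / 241552.1685 = 0.347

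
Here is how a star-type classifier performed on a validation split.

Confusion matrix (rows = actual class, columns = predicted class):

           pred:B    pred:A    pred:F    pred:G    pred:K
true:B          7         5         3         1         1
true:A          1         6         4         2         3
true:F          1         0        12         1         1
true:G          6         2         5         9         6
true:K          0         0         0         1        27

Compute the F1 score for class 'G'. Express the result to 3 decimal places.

0.429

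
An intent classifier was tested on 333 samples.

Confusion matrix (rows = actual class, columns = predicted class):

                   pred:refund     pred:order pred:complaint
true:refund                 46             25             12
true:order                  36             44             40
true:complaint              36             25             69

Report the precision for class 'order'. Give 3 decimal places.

0.468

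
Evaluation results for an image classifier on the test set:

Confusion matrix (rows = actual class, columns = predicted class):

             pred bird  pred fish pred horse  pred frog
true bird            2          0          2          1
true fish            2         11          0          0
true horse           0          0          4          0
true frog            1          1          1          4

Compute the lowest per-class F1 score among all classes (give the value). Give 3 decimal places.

Per-class F1 score (2·TP/(2·TP+FP+FN)):
  bird: TP=2, FP=2+0+1=3, FN=0+2+1=3 → 4/10 = 0.4000
  fish: TP=11, FP=0+0+1=1, FN=2+0+0=2 → 22/25 = 0.8800
  horse: TP=4, FP=2+0+1=3, FN=0+0+0=0 → 8/11 = 0.7273
  frog: TP=4, FP=1+0+0=1, FN=1+1+1=3 → 8/12 = 0.6667
Lowest is class 'bird' with F1 score = 0.400.

0.400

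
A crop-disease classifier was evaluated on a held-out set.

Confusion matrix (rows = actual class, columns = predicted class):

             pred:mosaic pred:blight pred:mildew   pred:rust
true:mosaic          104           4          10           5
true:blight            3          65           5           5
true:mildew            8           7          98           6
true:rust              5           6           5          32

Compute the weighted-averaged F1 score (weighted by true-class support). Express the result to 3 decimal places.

0.813

Per-class F1 score (2·TP/(2·TP+FP+FN)):
  mosaic: TP=104, FP=3+8+5=16, FN=4+10+5=19 → 208/243 = 0.8560
  blight: TP=65, FP=4+7+6=17, FN=3+5+5=13 → 130/160 = 0.8125
  mildew: TP=98, FP=10+5+5=20, FN=8+7+6=21 → 196/237 = 0.8270
  rust: TP=32, FP=5+5+6=16, FN=5+6+5=16 → 64/96 = 0.6667
Weighted-F1 score = Σ (supportᵢ/N)·F1 scoreᵢ with N=368: (123/368)·0.8560 + (78/368)·0.8125 + (119/368)·0.8270 + (48/368)·0.6667 = 0.813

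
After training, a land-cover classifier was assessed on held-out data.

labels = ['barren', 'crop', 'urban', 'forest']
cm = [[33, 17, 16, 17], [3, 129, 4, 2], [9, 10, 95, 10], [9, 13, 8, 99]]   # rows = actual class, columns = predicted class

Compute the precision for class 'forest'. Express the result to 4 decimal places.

0.7734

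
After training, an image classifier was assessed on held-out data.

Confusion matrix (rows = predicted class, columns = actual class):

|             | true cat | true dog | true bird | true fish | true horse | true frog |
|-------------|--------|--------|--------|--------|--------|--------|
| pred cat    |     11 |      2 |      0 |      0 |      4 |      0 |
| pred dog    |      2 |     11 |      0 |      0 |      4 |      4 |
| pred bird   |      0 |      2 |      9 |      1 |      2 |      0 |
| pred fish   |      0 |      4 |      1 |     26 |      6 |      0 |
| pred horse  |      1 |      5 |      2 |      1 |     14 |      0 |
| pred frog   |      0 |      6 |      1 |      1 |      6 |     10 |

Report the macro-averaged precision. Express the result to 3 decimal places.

Per-class precision (TP/(TP+FP)):
  cat: TP=11, FP=2+0+0+4+0=6 → 11/17 = 0.6471
  dog: TP=11, FP=2+0+0+4+4=10 → 11/21 = 0.5238
  bird: TP=9, FP=0+2+1+2+0=5 → 9/14 = 0.6429
  fish: TP=26, FP=0+4+1+6+0=11 → 26/37 = 0.7027
  horse: TP=14, FP=1+5+2+1+0=9 → 14/23 = 0.6087
  frog: TP=10, FP=0+6+1+1+6=14 → 10/24 = 0.4167
Macro-precision = mean = (0.6471 + 0.5238 + 0.6429 + 0.7027 + 0.6087 + 0.4167) / 6 = 0.590

0.590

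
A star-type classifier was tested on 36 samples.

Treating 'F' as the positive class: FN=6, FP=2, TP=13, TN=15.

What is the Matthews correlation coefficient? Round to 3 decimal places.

0.574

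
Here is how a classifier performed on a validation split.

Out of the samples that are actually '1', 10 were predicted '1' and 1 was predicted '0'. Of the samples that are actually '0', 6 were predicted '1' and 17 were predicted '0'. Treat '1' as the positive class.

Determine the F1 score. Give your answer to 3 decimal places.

Precision = TP/(TP+FP) = 10/16 = 0.6250
Recall = TP/(TP+FN) = 10/11 = 0.9091
F1 = 2·TP/(2·TP+FP+FN) = 20/27 = 0.741

0.741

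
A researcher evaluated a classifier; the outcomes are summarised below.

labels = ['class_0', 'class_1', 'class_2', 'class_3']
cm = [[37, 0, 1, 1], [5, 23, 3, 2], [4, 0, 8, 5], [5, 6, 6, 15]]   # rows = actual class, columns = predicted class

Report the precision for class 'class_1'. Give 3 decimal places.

0.793

Take TP from the diagonal, FP from the rest of the 'class_1' prediction marginal, FN from the rest of the 'class_1' actual marginal.
precision = TP/(TP+FP).
class_1: TP=23, FP=0+0+6=6 → 23/29 = 0.7931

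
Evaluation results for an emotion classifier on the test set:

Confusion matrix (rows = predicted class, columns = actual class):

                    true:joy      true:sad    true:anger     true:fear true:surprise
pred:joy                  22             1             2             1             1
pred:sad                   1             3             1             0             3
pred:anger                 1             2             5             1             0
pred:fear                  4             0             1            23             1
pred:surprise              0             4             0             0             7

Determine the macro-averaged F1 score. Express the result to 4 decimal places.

0.6299

Per-class F1 score (2·TP/(2·TP+FP+FN)):
  joy: TP=22, FP=1+2+1+1=5, FN=1+1+4+0=6 → 44/55 = 0.80000
  sad: TP=3, FP=1+1+0+3=5, FN=1+2+0+4=7 → 6/18 = 0.33333
  anger: TP=5, FP=1+2+1+0=4, FN=2+1+1+0=4 → 10/18 = 0.55556
  fear: TP=23, FP=4+0+1+1=6, FN=1+0+1+0=2 → 46/54 = 0.85185
  surprise: TP=7, FP=0+4+0+0=4, FN=1+3+0+1=5 → 14/23 = 0.60870
Macro-F1 score = mean = (0.80000 + 0.33333 + 0.55556 + 0.85185 + 0.60870) / 5 = 0.6299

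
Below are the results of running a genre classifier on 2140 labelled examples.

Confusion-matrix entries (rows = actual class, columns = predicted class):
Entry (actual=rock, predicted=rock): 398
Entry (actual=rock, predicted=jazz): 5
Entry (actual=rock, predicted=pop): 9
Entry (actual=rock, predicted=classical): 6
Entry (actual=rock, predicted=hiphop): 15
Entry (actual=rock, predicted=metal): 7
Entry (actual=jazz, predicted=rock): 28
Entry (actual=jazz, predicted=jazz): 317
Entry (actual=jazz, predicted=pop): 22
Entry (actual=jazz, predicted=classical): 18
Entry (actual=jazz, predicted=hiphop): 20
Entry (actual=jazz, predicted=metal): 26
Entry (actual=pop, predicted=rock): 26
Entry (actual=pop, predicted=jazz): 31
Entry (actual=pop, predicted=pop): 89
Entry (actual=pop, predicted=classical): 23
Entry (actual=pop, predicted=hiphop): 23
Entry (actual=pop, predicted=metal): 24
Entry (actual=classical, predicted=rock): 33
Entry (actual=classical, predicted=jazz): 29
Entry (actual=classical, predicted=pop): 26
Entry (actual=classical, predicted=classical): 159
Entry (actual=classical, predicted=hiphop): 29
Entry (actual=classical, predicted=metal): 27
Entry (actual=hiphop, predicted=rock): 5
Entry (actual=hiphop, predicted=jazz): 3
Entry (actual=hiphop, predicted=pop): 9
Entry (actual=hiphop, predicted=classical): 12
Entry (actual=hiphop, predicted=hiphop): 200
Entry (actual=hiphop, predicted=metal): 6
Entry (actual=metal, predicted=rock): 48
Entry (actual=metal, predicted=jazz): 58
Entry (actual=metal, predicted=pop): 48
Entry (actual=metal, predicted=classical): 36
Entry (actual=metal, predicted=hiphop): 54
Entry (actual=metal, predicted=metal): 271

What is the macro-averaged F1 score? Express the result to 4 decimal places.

Per-class F1 score (2·TP/(2·TP+FP+FN)):
  rock: TP=398, FP=28+26+33+5+48=140, FN=5+9+6+15+7=42 → 796/978 = 0.81391
  jazz: TP=317, FP=5+31+29+3+58=126, FN=28+22+18+20+26=114 → 634/874 = 0.72540
  pop: TP=89, FP=9+22+26+9+48=114, FN=26+31+23+23+24=127 → 178/419 = 0.42482
  classical: TP=159, FP=6+18+23+12+36=95, FN=33+29+26+29+27=144 → 318/557 = 0.57092
  hiphop: TP=200, FP=15+20+23+29+54=141, FN=5+3+9+12+6=35 → 400/576 = 0.69444
  metal: TP=271, FP=7+26+24+27+6=90, FN=48+58+48+36+54=244 → 542/876 = 0.61872
Macro-F1 score = mean = (0.81391 + 0.72540 + 0.42482 + 0.57092 + 0.69444 + 0.61872) / 6 = 0.6414

0.6414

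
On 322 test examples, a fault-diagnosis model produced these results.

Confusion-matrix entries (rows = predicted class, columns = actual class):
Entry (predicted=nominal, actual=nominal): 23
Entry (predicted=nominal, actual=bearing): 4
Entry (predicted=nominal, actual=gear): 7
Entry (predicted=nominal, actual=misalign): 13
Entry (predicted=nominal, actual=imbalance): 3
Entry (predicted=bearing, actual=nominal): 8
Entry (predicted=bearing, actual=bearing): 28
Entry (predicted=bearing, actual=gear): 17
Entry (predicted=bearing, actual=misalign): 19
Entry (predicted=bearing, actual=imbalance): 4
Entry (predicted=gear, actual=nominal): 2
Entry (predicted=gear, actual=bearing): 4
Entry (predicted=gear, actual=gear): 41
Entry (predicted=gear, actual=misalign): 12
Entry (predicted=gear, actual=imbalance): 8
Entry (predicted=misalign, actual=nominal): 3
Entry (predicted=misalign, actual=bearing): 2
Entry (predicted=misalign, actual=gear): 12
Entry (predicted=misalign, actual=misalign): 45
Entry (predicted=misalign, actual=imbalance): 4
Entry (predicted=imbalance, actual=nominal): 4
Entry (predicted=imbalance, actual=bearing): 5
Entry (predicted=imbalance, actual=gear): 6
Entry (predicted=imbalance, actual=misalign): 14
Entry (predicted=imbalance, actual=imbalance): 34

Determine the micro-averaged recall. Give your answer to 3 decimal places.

Micro-averaging pools counts across classes: ΣTP=171, ΣFP=151, ΣFN=151.
Micro-recall = TP/(TP+FN) on pooled counts = 0.531 (equals overall accuracy in single-label multiclass).

0.531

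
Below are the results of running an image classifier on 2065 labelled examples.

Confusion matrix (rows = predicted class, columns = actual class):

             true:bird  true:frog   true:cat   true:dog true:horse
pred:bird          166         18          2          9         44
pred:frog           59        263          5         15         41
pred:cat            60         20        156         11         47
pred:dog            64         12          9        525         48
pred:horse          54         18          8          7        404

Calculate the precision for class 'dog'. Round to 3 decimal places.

One-vs-rest for 'dog': TP = diagonal; FP = other classes predicted 'dog'; FN = 'dog' predicted as other.
precision = TP/(TP+FP).
dog: TP=525, FP=64+12+9+48=133 → 525/658 = 0.7979

0.798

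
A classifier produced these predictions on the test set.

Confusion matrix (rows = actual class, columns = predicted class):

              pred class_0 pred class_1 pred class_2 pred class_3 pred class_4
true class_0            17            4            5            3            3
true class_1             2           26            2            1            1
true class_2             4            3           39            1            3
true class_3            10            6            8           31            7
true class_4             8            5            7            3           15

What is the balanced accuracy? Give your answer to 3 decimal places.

0.604

Balanced accuracy = mean of per-class recall.
  class_0: recall = 17/32 = 0.5313
  class_1: recall = 26/32 = 0.8125
  class_2: recall = 39/50 = 0.7800
  class_3: recall = 31/62 = 0.5000
  class_4: recall = 15/38 = 0.3947
Mean = (0.5313 + 0.8125 + 0.7800 + 0.5000 + 0.3947) / 5 = 0.604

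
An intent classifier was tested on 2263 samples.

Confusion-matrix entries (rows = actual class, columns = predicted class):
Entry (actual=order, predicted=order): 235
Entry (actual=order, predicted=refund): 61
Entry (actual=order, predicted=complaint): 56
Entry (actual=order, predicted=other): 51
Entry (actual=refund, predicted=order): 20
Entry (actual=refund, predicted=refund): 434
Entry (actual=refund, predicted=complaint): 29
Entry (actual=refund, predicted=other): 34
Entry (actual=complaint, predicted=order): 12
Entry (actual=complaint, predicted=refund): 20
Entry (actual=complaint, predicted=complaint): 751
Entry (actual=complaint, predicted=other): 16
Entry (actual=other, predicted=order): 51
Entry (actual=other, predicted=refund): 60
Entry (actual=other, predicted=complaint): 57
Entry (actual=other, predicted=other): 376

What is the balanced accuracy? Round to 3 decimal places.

Balanced accuracy = mean of per-class recall.
  order: recall = 235/403 = 0.5831
  refund: recall = 434/517 = 0.8395
  complaint: recall = 751/799 = 0.9399
  other: recall = 376/544 = 0.6912
Mean = (0.5831 + 0.8395 + 0.9399 + 0.6912) / 4 = 0.763

0.763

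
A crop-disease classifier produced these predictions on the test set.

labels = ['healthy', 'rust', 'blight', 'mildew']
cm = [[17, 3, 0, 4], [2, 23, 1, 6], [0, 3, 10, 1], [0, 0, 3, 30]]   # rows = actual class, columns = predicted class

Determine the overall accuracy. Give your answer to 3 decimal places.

0.777

Accuracy = trace / total = (17+23+10+30=80) / 103 = 80/103 = 0.777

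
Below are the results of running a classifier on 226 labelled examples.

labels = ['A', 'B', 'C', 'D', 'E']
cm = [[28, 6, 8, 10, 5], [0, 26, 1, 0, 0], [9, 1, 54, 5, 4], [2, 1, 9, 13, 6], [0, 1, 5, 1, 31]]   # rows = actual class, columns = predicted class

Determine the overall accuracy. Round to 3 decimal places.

0.673

Accuracy = trace / total = (28+26+54+13+31=152) / 226 = 152/226 = 0.673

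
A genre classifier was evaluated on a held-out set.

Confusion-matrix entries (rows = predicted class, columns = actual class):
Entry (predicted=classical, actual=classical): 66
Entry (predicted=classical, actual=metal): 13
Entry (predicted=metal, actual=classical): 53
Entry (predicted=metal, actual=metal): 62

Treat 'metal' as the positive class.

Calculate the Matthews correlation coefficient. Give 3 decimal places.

0.378

MCC = (TP·TN − FP·FN) / √((TP+FP)(TP+FN)(TN+FP)(TN+FN))
Numerator = 62·66 − 53·13 = 3403
Denominator = √(115·75·119·79) = √81083625 = 9004.6446
MCC = 3403 / 9004.6446 = 0.378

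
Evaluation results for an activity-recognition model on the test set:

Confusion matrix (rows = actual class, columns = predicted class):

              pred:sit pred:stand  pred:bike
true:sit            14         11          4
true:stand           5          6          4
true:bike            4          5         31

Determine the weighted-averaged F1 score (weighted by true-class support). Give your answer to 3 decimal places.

0.618

Per-class F1 score (2·TP/(2·TP+FP+FN)):
  sit: TP=14, FP=5+4=9, FN=11+4=15 → 28/52 = 0.5385
  stand: TP=6, FP=11+5=16, FN=5+4=9 → 12/37 = 0.3243
  bike: TP=31, FP=4+4=8, FN=4+5=9 → 62/79 = 0.7848
Weighted-F1 score = Σ (supportᵢ/N)·F1 scoreᵢ with N=84: (29/84)·0.5385 + (15/84)·0.3243 + (40/84)·0.7848 = 0.618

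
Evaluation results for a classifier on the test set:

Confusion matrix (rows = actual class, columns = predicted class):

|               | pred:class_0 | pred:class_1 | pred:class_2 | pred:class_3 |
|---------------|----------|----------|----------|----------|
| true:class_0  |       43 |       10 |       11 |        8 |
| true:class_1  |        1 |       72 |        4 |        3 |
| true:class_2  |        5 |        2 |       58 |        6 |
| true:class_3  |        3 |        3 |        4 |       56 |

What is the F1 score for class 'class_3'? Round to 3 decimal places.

0.806

One-vs-rest for 'class_3': TP = diagonal; FP = other classes predicted 'class_3'; FN = 'class_3' predicted as other.
F1 score = 2·TP/(2·TP+FP+FN).
class_3: TP=56, FP=8+3+6=17, FN=3+3+4=10 → 112/139 = 0.8058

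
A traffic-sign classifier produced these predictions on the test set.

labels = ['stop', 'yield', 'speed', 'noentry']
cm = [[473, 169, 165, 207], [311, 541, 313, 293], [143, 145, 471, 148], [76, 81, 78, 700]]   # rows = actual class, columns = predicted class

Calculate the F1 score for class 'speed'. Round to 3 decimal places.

0.487

One-vs-rest for 'speed': TP = diagonal; FP = other classes predicted 'speed'; FN = 'speed' predicted as other.
F1 score = 2·TP/(2·TP+FP+FN).
speed: TP=471, FP=165+313+78=556, FN=143+145+148=436 → 942/1934 = 0.4871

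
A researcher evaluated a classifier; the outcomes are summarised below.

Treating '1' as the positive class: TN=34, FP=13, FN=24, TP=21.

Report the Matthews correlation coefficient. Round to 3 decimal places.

0.197

MCC = (TP·TN − FP·FN) / √((TP+FP)(TP+FN)(TN+FP)(TN+FN))
Numerator = 21·34 − 13·24 = 402
Denominator = √(34·45·47·58) = √4170780 = 2042.2488
MCC = 402 / 2042.2488 = 0.197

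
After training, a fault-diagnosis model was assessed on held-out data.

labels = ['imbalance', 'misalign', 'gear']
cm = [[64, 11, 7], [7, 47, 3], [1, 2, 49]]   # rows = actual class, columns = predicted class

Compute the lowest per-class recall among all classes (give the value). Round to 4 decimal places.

0.7805

Per-class recall (TP/(TP+FN)):
  imbalance: TP=64, FN=11+7=18 → 64/82 = 0.78049
  misalign: TP=47, FN=7+3=10 → 47/57 = 0.82456
  gear: TP=49, FN=1+2=3 → 49/52 = 0.94231
Lowest is class 'imbalance' with recall = 0.7805.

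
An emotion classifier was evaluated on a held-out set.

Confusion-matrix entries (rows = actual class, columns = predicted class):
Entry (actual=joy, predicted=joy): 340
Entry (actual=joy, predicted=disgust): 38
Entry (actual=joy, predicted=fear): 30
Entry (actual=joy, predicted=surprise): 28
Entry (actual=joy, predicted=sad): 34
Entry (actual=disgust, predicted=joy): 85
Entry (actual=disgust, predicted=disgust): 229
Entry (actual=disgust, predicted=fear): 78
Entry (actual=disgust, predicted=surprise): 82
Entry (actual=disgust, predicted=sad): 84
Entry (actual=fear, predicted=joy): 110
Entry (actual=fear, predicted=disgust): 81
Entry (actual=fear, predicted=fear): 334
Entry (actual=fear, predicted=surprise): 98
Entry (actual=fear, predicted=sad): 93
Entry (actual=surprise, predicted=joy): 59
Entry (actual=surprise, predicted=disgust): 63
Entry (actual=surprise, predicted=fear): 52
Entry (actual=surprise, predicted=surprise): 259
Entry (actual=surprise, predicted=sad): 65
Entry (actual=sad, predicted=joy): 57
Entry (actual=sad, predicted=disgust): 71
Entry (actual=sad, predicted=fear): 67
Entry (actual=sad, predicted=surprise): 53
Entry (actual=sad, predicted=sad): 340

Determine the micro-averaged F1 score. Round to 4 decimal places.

0.5307

Micro-averaging pools counts across classes: ΣTP=1502, ΣFP=1328, ΣFN=1328.
Micro-F1 score = 2·TP/(2·TP+FP+FN) on pooled counts = 0.5307 (equals overall accuracy in single-label multiclass).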